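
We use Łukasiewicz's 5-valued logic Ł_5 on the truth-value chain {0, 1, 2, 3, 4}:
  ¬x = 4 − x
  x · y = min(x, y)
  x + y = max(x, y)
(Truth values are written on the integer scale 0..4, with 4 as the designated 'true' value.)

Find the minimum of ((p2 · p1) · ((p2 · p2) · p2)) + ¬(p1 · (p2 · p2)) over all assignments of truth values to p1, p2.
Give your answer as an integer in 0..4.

2

Take p1 = 2, p2 = 2:
p2 · p1 = 2 · 2 = 2
p2 · p2 = 2 · 2 = 2
(p2 · p2) · p2 = 2 · 2 = 2
(p2 · p1) · ((p2 · p2) · p2) = 2 · 2 = 2
p2 · p2 = 2 · 2 = 2
p1 · (p2 · p2) = 2 · 2 = 2
¬(p1 · (p2 · p2)) = ¬2 = 2
((p2 · p1) · ((p2 · p2) · p2)) + ¬(p1 · (p2 · p2)) = 2 + 2 = 2
No assignment yields a value below 2, so this is the minimum.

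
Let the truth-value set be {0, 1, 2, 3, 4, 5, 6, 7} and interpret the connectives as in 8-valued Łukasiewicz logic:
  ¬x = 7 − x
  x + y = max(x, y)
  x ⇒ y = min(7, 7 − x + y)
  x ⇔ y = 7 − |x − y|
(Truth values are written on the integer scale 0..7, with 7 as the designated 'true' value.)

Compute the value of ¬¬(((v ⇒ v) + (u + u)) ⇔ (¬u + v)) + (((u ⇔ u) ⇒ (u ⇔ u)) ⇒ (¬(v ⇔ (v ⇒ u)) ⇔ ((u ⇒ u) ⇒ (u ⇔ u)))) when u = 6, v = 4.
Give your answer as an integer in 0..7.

4

v ⇒ v = 4 ⇒ 4 = 7
u + u = 6 + 6 = 6
(v ⇒ v) + (u + u) = 7 + 6 = 7
¬u = ¬6 = 1
¬u + v = 1 + 4 = 4
((v ⇒ v) + (u + u)) ⇔ (¬u + v) = 7 ⇔ 4 = 4
¬(((v ⇒ v) + (u + u)) ⇔ (¬u + v)) = ¬4 = 3
¬¬(((v ⇒ v) + (u + u)) ⇔ (¬u + v)) = ¬3 = 4
u ⇔ u = 6 ⇔ 6 = 7
u ⇔ u = 6 ⇔ 6 = 7
(u ⇔ u) ⇒ (u ⇔ u) = 7 ⇒ 7 = 7
v ⇒ u = 4 ⇒ 6 = 7
v ⇔ (v ⇒ u) = 4 ⇔ 7 = 4
¬(v ⇔ (v ⇒ u)) = ¬4 = 3
u ⇒ u = 6 ⇒ 6 = 7
u ⇔ u = 6 ⇔ 6 = 7
(u ⇒ u) ⇒ (u ⇔ u) = 7 ⇒ 7 = 7
¬(v ⇔ (v ⇒ u)) ⇔ ((u ⇒ u) ⇒ (u ⇔ u)) = 3 ⇔ 7 = 3
((u ⇔ u) ⇒ (u ⇔ u)) ⇒ (¬(v ⇔ (v ⇒ u)) ⇔ ((u ⇒ u) ⇒ (u ⇔ u))) = 7 ⇒ 3 = 3
¬¬(((v ⇒ v) + (u + u)) ⇔ (¬u + v)) + (((u ⇔ u) ⇒ (u ⇔ u)) ⇒ (¬(v ⇔ (v ⇒ u)) ⇔ ((u ⇒ u) ⇒ (u ⇔ u)))) = 4 + 3 = 4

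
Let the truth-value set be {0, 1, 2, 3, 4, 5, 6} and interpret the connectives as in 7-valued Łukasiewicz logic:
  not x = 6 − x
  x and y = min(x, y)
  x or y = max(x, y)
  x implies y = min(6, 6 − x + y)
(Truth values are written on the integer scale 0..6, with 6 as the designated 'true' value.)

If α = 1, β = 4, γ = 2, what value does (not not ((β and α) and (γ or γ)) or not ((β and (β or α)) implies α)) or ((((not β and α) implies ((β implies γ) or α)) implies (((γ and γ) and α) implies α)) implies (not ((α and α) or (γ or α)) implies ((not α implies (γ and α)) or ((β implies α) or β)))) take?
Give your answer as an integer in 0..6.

6

β and α = 4 and 1 = 1
γ or γ = 2 or 2 = 2
(β and α) and (γ or γ) = 1 and 2 = 1
not ((β and α) and (γ or γ)) = not 1 = 5
not not ((β and α) and (γ or γ)) = not 5 = 1
β or α = 4 or 1 = 4
β and (β or α) = 4 and 4 = 4
(β and (β or α)) implies α = 4 implies 1 = 3
not ((β and (β or α)) implies α) = not 3 = 3
not not ((β and α) and (γ or γ)) or not ((β and (β or α)) implies α) = 1 or 3 = 3
not β = not 4 = 2
not β and α = 2 and 1 = 1
β implies γ = 4 implies 2 = 4
(β implies γ) or α = 4 or 1 = 4
(not β and α) implies ((β implies γ) or α) = 1 implies 4 = 6
γ and γ = 2 and 2 = 2
(γ and γ) and α = 2 and 1 = 1
((γ and γ) and α) implies α = 1 implies 1 = 6
((not β and α) implies ((β implies γ) or α)) implies (((γ and γ) and α) implies α) = 6 implies 6 = 6
α and α = 1 and 1 = 1
γ or α = 2 or 1 = 2
(α and α) or (γ or α) = 1 or 2 = 2
not ((α and α) or (γ or α)) = not 2 = 4
not α = not 1 = 5
γ and α = 2 and 1 = 1
not α implies (γ and α) = 5 implies 1 = 2
β implies α = 4 implies 1 = 3
(β implies α) or β = 3 or 4 = 4
(not α implies (γ and α)) or ((β implies α) or β) = 2 or 4 = 4
not ((α and α) or (γ or α)) implies ((not α implies (γ and α)) or ((β implies α) or β)) = 4 implies 4 = 6
(((not β and α) implies ((β implies γ) or α)) implies (((γ and γ) and α) implies α)) implies (not ((α and α) or (γ or α)) implies ((not α implies (γ and α)) or ((β implies α) or β))) = 6 implies 6 = 6
(not not ((β and α) and (γ or γ)) or not ((β and (β or α)) implies α)) or ((((not β and α) implies ((β implies γ) or α)) implies (((γ and γ) and α) implies α)) implies (not ((α and α) or (γ or α)) implies ((not α implies (γ and α)) or ((β implies α) or β)))) = 3 or 6 = 6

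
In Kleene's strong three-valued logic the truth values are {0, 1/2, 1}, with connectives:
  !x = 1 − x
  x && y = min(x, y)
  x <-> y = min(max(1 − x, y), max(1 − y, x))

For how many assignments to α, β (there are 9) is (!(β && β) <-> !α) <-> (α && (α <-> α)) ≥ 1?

2

α = 0, β = 0 ↦ 0  <
α = 0, β = 1/2 ↦ 1/2  <
α = 0, β = 1 ↦ 1  ≥
α = 1/2, β = 0 ↦ 1/2  <
α = 1/2, β = 1/2 ↦ 1/2  <
α = 1/2, β = 1 ↦ 1/2  <
α = 1, β = 0 ↦ 0  <
α = 1, β = 1/2 ↦ 1/2  <
α = 1, β = 1 ↦ 1  ≥
So 2 of the 9 assignments meet the threshold.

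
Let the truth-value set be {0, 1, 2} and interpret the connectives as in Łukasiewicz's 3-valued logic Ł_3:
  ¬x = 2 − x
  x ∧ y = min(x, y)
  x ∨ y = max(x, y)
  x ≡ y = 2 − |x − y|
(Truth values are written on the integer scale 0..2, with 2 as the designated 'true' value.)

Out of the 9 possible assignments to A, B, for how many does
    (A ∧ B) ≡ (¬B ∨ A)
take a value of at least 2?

A = 0, B = 0 ↦ 0  <
A = 0, B = 1 ↦ 1  <
A = 0, B = 2 ↦ 2  ≥
A = 1, B = 0 ↦ 0  <
A = 1, B = 1 ↦ 2  ≥
A = 1, B = 2 ↦ 2  ≥
A = 2, B = 0 ↦ 0  <
A = 2, B = 1 ↦ 1  <
A = 2, B = 2 ↦ 2  ≥
So 4 of the 9 assignments meet the threshold.

4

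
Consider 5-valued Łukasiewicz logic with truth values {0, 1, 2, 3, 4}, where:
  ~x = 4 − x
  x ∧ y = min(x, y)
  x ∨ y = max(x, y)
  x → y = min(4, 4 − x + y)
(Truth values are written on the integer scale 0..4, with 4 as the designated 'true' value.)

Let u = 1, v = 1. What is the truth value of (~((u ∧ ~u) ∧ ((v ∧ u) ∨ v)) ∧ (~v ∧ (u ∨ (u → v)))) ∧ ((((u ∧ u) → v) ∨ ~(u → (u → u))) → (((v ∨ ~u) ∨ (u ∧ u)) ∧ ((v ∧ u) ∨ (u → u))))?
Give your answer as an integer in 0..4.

~u = ~1 = 3
u ∧ ~u = 1 ∧ 3 = 1
v ∧ u = 1 ∧ 1 = 1
(v ∧ u) ∨ v = 1 ∨ 1 = 1
(u ∧ ~u) ∧ ((v ∧ u) ∨ v) = 1 ∧ 1 = 1
~((u ∧ ~u) ∧ ((v ∧ u) ∨ v)) = ~1 = 3
~v = ~1 = 3
u → v = 1 → 1 = 4
u ∨ (u → v) = 1 ∨ 4 = 4
~v ∧ (u ∨ (u → v)) = 3 ∧ 4 = 3
~((u ∧ ~u) ∧ ((v ∧ u) ∨ v)) ∧ (~v ∧ (u ∨ (u → v))) = 3 ∧ 3 = 3
u ∧ u = 1 ∧ 1 = 1
(u ∧ u) → v = 1 → 1 = 4
u → u = 1 → 1 = 4
u → (u → u) = 1 → 4 = 4
~(u → (u → u)) = ~4 = 0
((u ∧ u) → v) ∨ ~(u → (u → u)) = 4 ∨ 0 = 4
~u = ~1 = 3
v ∨ ~u = 1 ∨ 3 = 3
u ∧ u = 1 ∧ 1 = 1
(v ∨ ~u) ∨ (u ∧ u) = 3 ∨ 1 = 3
v ∧ u = 1 ∧ 1 = 1
u → u = 1 → 1 = 4
(v ∧ u) ∨ (u → u) = 1 ∨ 4 = 4
((v ∨ ~u) ∨ (u ∧ u)) ∧ ((v ∧ u) ∨ (u → u)) = 3 ∧ 4 = 3
(((u ∧ u) → v) ∨ ~(u → (u → u))) → (((v ∨ ~u) ∨ (u ∧ u)) ∧ ((v ∧ u) ∨ (u → u))) = 4 → 3 = 3
(~((u ∧ ~u) ∧ ((v ∧ u) ∨ v)) ∧ (~v ∧ (u ∨ (u → v)))) ∧ ((((u ∧ u) → v) ∨ ~(u → (u → u))) → (((v ∨ ~u) ∨ (u ∧ u)) ∧ ((v ∧ u) ∨ (u → u)))) = 3 ∧ 3 = 3

3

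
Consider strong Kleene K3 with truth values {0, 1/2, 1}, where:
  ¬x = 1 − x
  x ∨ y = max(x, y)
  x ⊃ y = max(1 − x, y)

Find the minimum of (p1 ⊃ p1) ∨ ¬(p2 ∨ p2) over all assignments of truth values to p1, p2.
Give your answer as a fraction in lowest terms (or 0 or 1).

1/2

Take p1 = 1/2, p2 = 1/2:
p1 ⊃ p1 = 1/2 ⊃ 1/2 = 1/2
p2 ∨ p2 = 1/2 ∨ 1/2 = 1/2
¬(p2 ∨ p2) = ¬1/2 = 1/2
(p1 ⊃ p1) ∨ ¬(p2 ∨ p2) = 1/2 ∨ 1/2 = 1/2
No assignment yields a value below 1/2, so this is the minimum.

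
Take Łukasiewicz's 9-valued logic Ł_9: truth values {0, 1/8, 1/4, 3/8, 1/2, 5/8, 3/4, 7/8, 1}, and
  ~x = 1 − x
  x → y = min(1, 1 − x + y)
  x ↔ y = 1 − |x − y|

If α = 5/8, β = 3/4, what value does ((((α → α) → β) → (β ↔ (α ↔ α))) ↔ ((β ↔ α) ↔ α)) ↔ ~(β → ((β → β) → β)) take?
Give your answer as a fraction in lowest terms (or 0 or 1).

1/4

α → α = 5/8 → 5/8 = 1
(α → α) → β = 1 → 3/4 = 3/4
α ↔ α = 5/8 ↔ 5/8 = 1
β ↔ (α ↔ α) = 3/4 ↔ 1 = 3/4
((α → α) → β) → (β ↔ (α ↔ α)) = 3/4 → 3/4 = 1
β ↔ α = 3/4 ↔ 5/8 = 7/8
(β ↔ α) ↔ α = 7/8 ↔ 5/8 = 3/4
(((α → α) → β) → (β ↔ (α ↔ α))) ↔ ((β ↔ α) ↔ α) = 1 ↔ 3/4 = 3/4
β → β = 3/4 → 3/4 = 1
(β → β) → β = 1 → 3/4 = 3/4
β → ((β → β) → β) = 3/4 → 3/4 = 1
~(β → ((β → β) → β)) = ~1 = 0
((((α → α) → β) → (β ↔ (α ↔ α))) ↔ ((β ↔ α) ↔ α)) ↔ ~(β → ((β → β) → β)) = 3/4 ↔ 0 = 1/4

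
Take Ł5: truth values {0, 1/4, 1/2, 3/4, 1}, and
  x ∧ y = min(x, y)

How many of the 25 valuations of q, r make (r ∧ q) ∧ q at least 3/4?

4

value 1: 1 assignment (counts)
value 3/4: 3 assignments (counts)
value 1/2: 5 assignments
value 1/4: 7 assignments
value 0: 9 assignments
So 4 of the 25 assignments meet the threshold.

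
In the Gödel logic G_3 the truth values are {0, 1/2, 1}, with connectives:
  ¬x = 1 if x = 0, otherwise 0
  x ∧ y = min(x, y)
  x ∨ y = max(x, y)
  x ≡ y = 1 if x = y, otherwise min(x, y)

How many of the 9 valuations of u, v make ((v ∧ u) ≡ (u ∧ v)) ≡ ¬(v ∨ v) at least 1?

3

u = 0, v = 0 ↦ 1  ≥
u = 0, v = 1/2 ↦ 0  <
u = 0, v = 1 ↦ 0  <
u = 1/2, v = 0 ↦ 1  ≥
u = 1/2, v = 1/2 ↦ 0  <
u = 1/2, v = 1 ↦ 0  <
u = 1, v = 0 ↦ 1  ≥
u = 1, v = 1/2 ↦ 0  <
u = 1, v = 1 ↦ 0  <
So 3 of the 9 assignments meet the threshold.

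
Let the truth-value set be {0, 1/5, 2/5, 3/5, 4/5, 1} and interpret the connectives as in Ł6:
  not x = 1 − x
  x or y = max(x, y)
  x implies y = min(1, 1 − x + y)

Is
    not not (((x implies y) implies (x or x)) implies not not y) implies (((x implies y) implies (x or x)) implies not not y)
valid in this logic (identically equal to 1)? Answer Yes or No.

At x = 0, y = 1/5, for instance:
x implies y = 0 implies 1/5 = 1
x or x = 0 or 0 = 0
(x implies y) implies (x or x) = 1 implies 0 = 0
not y = not 1/5 = 4/5
not not y = not 4/5 = 1/5
((x implies y) implies (x or x)) implies not not y = 0 implies 1/5 = 1
not (((x implies y) implies (x or x)) implies not not y) = not 1 = 0
not not (((x implies y) implies (x or x)) implies not not y) = not 0 = 1
not not (((x implies y) implies (x or x)) implies not not y) implies (((x implies y) implies (x or x)) implies not not y) = 1 implies 1 = 1
and checking the remaining 35 assignments likewise gives ≥ 1 in every case.

Yes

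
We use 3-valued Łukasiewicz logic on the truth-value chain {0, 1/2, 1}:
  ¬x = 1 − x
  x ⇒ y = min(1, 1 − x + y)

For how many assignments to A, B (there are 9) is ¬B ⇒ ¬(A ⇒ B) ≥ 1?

A = 0, B = 0 ↦ 0  <
A = 0, B = 1/2 ↦ 1/2  <
A = 0, B = 1 ↦ 1  ≥
A = 1/2, B = 0 ↦ 1/2  <
A = 1/2, B = 1/2 ↦ 1/2  <
A = 1/2, B = 1 ↦ 1  ≥
A = 1, B = 0 ↦ 1  ≥
A = 1, B = 1/2 ↦ 1  ≥
A = 1, B = 1 ↦ 1  ≥
So 5 of the 9 assignments meet the threshold.

5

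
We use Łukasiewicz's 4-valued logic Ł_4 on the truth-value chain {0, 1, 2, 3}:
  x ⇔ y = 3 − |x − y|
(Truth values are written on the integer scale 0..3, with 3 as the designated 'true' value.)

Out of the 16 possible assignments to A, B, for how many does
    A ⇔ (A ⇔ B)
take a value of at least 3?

A = 0, B = 0 ↦ 0  <
A = 0, B = 1 ↦ 1  <
A = 0, B = 2 ↦ 2  <
A = 0, B = 3 ↦ 3  ≥
A = 1, B = 0 ↦ 2  <
A = 1, B = 1 ↦ 1  <
A = 1, B = 2 ↦ 2  <
A = 1, B = 3 ↦ 3  ≥
A = 2, B = 0 ↦ 2  <
A = 2, B = 1 ↦ 3  ≥
A = 2, B = 2 ↦ 2  <
A = 2, B = 3 ↦ 3  ≥
A = 3, B = 0 ↦ 0  <
A = 3, B = 1 ↦ 1  <
A = 3, B = 2 ↦ 2  <
A = 3, B = 3 ↦ 3  ≥
So 5 of the 16 assignments meet the threshold.

5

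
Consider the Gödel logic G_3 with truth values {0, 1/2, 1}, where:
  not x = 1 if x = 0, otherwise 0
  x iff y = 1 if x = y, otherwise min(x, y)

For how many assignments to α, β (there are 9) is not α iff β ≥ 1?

3

α = 0, β = 0 ↦ 0  <
α = 0, β = 1/2 ↦ 1/2  <
α = 0, β = 1 ↦ 1  ≥
α = 1/2, β = 0 ↦ 1  ≥
α = 1/2, β = 1/2 ↦ 0  <
α = 1/2, β = 1 ↦ 0  <
α = 1, β = 0 ↦ 1  ≥
α = 1, β = 1/2 ↦ 0  <
α = 1, β = 1 ↦ 0  <
So 3 of the 9 assignments meet the threshold.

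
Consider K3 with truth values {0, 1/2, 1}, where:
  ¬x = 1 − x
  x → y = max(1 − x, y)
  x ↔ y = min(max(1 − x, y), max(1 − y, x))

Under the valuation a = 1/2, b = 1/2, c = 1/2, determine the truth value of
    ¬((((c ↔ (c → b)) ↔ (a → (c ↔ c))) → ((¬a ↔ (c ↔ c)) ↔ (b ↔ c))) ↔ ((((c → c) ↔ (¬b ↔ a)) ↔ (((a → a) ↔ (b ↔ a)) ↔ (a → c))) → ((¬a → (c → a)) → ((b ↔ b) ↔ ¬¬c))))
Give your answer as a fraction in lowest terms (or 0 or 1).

c → b = 1/2 → 1/2 = 1/2
c ↔ (c → b) = 1/2 ↔ 1/2 = 1/2
c ↔ c = 1/2 ↔ 1/2 = 1/2
a → (c ↔ c) = 1/2 → 1/2 = 1/2
(c ↔ (c → b)) ↔ (a → (c ↔ c)) = 1/2 ↔ 1/2 = 1/2
¬a = ¬1/2 = 1/2
c ↔ c = 1/2 ↔ 1/2 = 1/2
¬a ↔ (c ↔ c) = 1/2 ↔ 1/2 = 1/2
b ↔ c = 1/2 ↔ 1/2 = 1/2
(¬a ↔ (c ↔ c)) ↔ (b ↔ c) = 1/2 ↔ 1/2 = 1/2
((c ↔ (c → b)) ↔ (a → (c ↔ c))) → ((¬a ↔ (c ↔ c)) ↔ (b ↔ c)) = 1/2 → 1/2 = 1/2
c → c = 1/2 → 1/2 = 1/2
¬b = ¬1/2 = 1/2
¬b ↔ a = 1/2 ↔ 1/2 = 1/2
(c → c) ↔ (¬b ↔ a) = 1/2 ↔ 1/2 = 1/2
a → a = 1/2 → 1/2 = 1/2
b ↔ a = 1/2 ↔ 1/2 = 1/2
(a → a) ↔ (b ↔ a) = 1/2 ↔ 1/2 = 1/2
a → c = 1/2 → 1/2 = 1/2
((a → a) ↔ (b ↔ a)) ↔ (a → c) = 1/2 ↔ 1/2 = 1/2
((c → c) ↔ (¬b ↔ a)) ↔ (((a → a) ↔ (b ↔ a)) ↔ (a → c)) = 1/2 ↔ 1/2 = 1/2
¬a = ¬1/2 = 1/2
c → a = 1/2 → 1/2 = 1/2
¬a → (c → a) = 1/2 → 1/2 = 1/2
b ↔ b = 1/2 ↔ 1/2 = 1/2
¬c = ¬1/2 = 1/2
¬¬c = ¬1/2 = 1/2
(b ↔ b) ↔ ¬¬c = 1/2 ↔ 1/2 = 1/2
(¬a → (c → a)) → ((b ↔ b) ↔ ¬¬c) = 1/2 → 1/2 = 1/2
(((c → c) ↔ (¬b ↔ a)) ↔ (((a → a) ↔ (b ↔ a)) ↔ (a → c))) → ((¬a → (c → a)) → ((b ↔ b) ↔ ¬¬c)) = 1/2 → 1/2 = 1/2
(((c ↔ (c → b)) ↔ (a → (c ↔ c))) → ((¬a ↔ (c ↔ c)) ↔ (b ↔ c))) ↔ ((((c → c) ↔ (¬b ↔ a)) ↔ (((a → a) ↔ (b ↔ a)) ↔ (a → c))) → ((¬a → (c → a)) → ((b ↔ b) ↔ ¬¬c))) = 1/2 ↔ 1/2 = 1/2
¬((((c ↔ (c → b)) ↔ (a → (c ↔ c))) → ((¬a ↔ (c ↔ c)) ↔ (b ↔ c))) ↔ ((((c → c) ↔ (¬b ↔ a)) ↔ (((a → a) ↔ (b ↔ a)) ↔ (a → c))) → ((¬a → (c → a)) → ((b ↔ b) ↔ ¬¬c)))) = ¬1/2 = 1/2

1/2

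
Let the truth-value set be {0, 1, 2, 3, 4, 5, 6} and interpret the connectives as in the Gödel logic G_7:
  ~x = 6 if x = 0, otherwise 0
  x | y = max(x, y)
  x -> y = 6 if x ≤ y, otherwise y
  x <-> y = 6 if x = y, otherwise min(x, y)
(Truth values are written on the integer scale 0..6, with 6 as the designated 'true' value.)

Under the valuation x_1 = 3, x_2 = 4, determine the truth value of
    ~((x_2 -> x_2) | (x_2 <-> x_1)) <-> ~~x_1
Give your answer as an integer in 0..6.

x_2 -> x_2 = 4 -> 4 = 6
x_2 <-> x_1 = 4 <-> 3 = 3
(x_2 -> x_2) | (x_2 <-> x_1) = 6 | 3 = 6
~((x_2 -> x_2) | (x_2 <-> x_1)) = ~6 = 0
~x_1 = ~3 = 0
~~x_1 = ~0 = 6
~((x_2 -> x_2) | (x_2 <-> x_1)) <-> ~~x_1 = 0 <-> 6 = 0

0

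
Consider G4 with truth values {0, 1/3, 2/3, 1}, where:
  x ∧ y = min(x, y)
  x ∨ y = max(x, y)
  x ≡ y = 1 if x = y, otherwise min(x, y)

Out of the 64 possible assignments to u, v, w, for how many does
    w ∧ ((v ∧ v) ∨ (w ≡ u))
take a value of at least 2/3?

24

value 1: 7 assignments (counts)
value 2/3: 17 assignments (counts)
value 1/3: 21 assignments
value 0: 19 assignments
So 24 of the 64 assignments meet the threshold.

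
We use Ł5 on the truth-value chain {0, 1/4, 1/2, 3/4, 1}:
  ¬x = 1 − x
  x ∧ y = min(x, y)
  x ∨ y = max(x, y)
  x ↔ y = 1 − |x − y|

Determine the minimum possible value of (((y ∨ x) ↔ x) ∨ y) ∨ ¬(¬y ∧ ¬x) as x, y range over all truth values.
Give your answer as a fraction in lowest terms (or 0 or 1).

Take x = 0, y = 1/2:
y ∨ x = 1/2 ∨ 0 = 1/2
(y ∨ x) ↔ x = 1/2 ↔ 0 = 1/2
((y ∨ x) ↔ x) ∨ y = 1/2 ∨ 1/2 = 1/2
¬y = ¬1/2 = 1/2
¬x = ¬0 = 1
¬y ∧ ¬x = 1/2 ∧ 1 = 1/2
¬(¬y ∧ ¬x) = ¬1/2 = 1/2
(((y ∨ x) ↔ x) ∨ y) ∨ ¬(¬y ∧ ¬x) = 1/2 ∨ 1/2 = 1/2
No assignment yields a value below 1/2, so this is the minimum.

1/2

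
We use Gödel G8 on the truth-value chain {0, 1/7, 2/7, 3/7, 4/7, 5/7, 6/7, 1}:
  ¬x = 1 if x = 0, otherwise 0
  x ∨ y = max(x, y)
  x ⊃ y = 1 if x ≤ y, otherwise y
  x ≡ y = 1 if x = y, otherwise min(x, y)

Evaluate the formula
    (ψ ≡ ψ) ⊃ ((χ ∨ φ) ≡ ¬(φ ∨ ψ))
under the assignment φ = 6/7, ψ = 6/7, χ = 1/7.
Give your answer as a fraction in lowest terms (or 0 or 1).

ψ ≡ ψ = 6/7 ≡ 6/7 = 1
χ ∨ φ = 1/7 ∨ 6/7 = 6/7
φ ∨ ψ = 6/7 ∨ 6/7 = 6/7
¬(φ ∨ ψ) = ¬6/7 = 0
(χ ∨ φ) ≡ ¬(φ ∨ ψ) = 6/7 ≡ 0 = 0
(ψ ≡ ψ) ⊃ ((χ ∨ φ) ≡ ¬(φ ∨ ψ)) = 1 ⊃ 0 = 0

0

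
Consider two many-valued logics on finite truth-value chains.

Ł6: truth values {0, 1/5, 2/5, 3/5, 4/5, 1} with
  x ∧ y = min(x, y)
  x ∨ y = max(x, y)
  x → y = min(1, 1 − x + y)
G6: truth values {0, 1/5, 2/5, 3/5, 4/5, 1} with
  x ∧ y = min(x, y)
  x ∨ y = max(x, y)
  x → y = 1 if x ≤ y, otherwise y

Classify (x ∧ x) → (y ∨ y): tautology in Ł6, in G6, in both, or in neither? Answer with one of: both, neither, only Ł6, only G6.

neither

In Ł6: at x = 1/5, y = 0 the value is 4/5 — not a tautology.
In G6: at x = 1/5, y = 0 the value is 0 — not a tautology.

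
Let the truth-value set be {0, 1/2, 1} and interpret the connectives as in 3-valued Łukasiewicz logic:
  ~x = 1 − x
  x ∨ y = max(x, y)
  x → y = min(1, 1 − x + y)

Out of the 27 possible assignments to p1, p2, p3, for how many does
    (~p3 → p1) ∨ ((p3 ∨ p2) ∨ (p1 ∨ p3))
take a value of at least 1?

21

value 1: 21 assignments (counts)
value 1/2: 5 assignments
value 0: 1 assignment
So 21 of the 27 assignments meet the threshold.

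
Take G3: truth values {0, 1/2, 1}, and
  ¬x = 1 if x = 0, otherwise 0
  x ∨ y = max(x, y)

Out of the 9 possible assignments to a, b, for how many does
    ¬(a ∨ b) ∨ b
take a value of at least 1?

4

a = 0, b = 0 ↦ 1  ≥
a = 0, b = 1/2 ↦ 1/2  <
a = 0, b = 1 ↦ 1  ≥
a = 1/2, b = 0 ↦ 0  <
a = 1/2, b = 1/2 ↦ 1/2  <
a = 1/2, b = 1 ↦ 1  ≥
a = 1, b = 0 ↦ 0  <
a = 1, b = 1/2 ↦ 1/2  <
a = 1, b = 1 ↦ 1  ≥
So 4 of the 9 assignments meet the threshold.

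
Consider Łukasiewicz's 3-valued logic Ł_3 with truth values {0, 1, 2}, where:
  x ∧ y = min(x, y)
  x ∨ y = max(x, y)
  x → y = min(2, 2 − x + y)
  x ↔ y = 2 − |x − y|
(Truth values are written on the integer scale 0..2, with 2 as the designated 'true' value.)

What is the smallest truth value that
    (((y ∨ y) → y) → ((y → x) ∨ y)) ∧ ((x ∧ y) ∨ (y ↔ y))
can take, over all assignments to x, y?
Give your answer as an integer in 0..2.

Take x = 0, y = 1:
y ∨ y = 1 ∨ 1 = 1
(y ∨ y) → y = 1 → 1 = 2
y → x = 1 → 0 = 1
(y → x) ∨ y = 1 ∨ 1 = 1
((y ∨ y) → y) → ((y → x) ∨ y) = 2 → 1 = 1
x ∧ y = 0 ∧ 1 = 0
y ↔ y = 1 ↔ 1 = 2
(x ∧ y) ∨ (y ↔ y) = 0 ∨ 2 = 2
(((y ∨ y) → y) → ((y → x) ∨ y)) ∧ ((x ∧ y) ∨ (y ↔ y)) = 1 ∧ 2 = 1
No assignment yields a value below 1, so this is the minimum.

1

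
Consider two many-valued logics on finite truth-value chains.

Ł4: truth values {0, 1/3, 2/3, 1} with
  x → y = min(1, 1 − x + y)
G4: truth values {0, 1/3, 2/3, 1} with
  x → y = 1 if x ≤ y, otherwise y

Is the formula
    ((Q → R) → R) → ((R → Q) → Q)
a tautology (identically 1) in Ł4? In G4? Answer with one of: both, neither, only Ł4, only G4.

In Ł4: every assignment gives 1 — tautology.
In G4: at Q = 1/3, R = 0 the value is 1/3 — not a tautology.

only Ł4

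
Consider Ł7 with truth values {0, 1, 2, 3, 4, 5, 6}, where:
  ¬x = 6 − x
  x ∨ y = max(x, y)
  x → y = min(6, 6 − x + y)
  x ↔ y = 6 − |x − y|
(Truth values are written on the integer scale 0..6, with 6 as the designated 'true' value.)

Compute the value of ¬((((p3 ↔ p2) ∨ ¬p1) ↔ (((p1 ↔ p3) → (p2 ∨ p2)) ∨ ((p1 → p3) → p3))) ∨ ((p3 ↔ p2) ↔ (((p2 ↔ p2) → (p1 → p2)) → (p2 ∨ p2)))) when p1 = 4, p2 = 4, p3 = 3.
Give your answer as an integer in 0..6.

0

p3 ↔ p2 = 3 ↔ 4 = 5
¬p1 = ¬4 = 2
(p3 ↔ p2) ∨ ¬p1 = 5 ∨ 2 = 5
p1 ↔ p3 = 4 ↔ 3 = 5
p2 ∨ p2 = 4 ∨ 4 = 4
(p1 ↔ p3) → (p2 ∨ p2) = 5 → 4 = 5
p1 → p3 = 4 → 3 = 5
(p1 → p3) → p3 = 5 → 3 = 4
((p1 ↔ p3) → (p2 ∨ p2)) ∨ ((p1 → p3) → p3) = 5 ∨ 4 = 5
((p3 ↔ p2) ∨ ¬p1) ↔ (((p1 ↔ p3) → (p2 ∨ p2)) ∨ ((p1 → p3) → p3)) = 5 ↔ 5 = 6
p3 ↔ p2 = 3 ↔ 4 = 5
p2 ↔ p2 = 4 ↔ 4 = 6
p1 → p2 = 4 → 4 = 6
(p2 ↔ p2) → (p1 → p2) = 6 → 6 = 6
p2 ∨ p2 = 4 ∨ 4 = 4
((p2 ↔ p2) → (p1 → p2)) → (p2 ∨ p2) = 6 → 4 = 4
(p3 ↔ p2) ↔ (((p2 ↔ p2) → (p1 → p2)) → (p2 ∨ p2)) = 5 ↔ 4 = 5
(((p3 ↔ p2) ∨ ¬p1) ↔ (((p1 ↔ p3) → (p2 ∨ p2)) ∨ ((p1 → p3) → p3))) ∨ ((p3 ↔ p2) ↔ (((p2 ↔ p2) → (p1 → p2)) → (p2 ∨ p2))) = 6 ∨ 5 = 6
¬((((p3 ↔ p2) ∨ ¬p1) ↔ (((p1 ↔ p3) → (p2 ∨ p2)) ∨ ((p1 → p3) → p3))) ∨ ((p3 ↔ p2) ↔ (((p2 ↔ p2) → (p1 → p2)) → (p2 ∨ p2)))) = ¬6 = 0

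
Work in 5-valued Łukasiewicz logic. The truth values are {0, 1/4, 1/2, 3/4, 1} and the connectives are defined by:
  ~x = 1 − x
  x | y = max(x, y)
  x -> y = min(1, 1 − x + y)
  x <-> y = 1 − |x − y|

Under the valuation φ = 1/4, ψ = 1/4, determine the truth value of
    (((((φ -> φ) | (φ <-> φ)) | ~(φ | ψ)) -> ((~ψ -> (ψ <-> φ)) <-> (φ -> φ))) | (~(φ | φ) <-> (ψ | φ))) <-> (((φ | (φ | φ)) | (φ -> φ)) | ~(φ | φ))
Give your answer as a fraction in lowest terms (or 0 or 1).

φ -> φ = 1/4 -> 1/4 = 1
φ <-> φ = 1/4 <-> 1/4 = 1
(φ -> φ) | (φ <-> φ) = 1 | 1 = 1
φ | ψ = 1/4 | 1/4 = 1/4
~(φ | ψ) = ~1/4 = 3/4
((φ -> φ) | (φ <-> φ)) | ~(φ | ψ) = 1 | 3/4 = 1
~ψ = ~1/4 = 3/4
ψ <-> φ = 1/4 <-> 1/4 = 1
~ψ -> (ψ <-> φ) = 3/4 -> 1 = 1
φ -> φ = 1/4 -> 1/4 = 1
(~ψ -> (ψ <-> φ)) <-> (φ -> φ) = 1 <-> 1 = 1
(((φ -> φ) | (φ <-> φ)) | ~(φ | ψ)) -> ((~ψ -> (ψ <-> φ)) <-> (φ -> φ)) = 1 -> 1 = 1
φ | φ = 1/4 | 1/4 = 1/4
~(φ | φ) = ~1/4 = 3/4
ψ | φ = 1/4 | 1/4 = 1/4
~(φ | φ) <-> (ψ | φ) = 3/4 <-> 1/4 = 1/2
((((φ -> φ) | (φ <-> φ)) | ~(φ | ψ)) -> ((~ψ -> (ψ <-> φ)) <-> (φ -> φ))) | (~(φ | φ) <-> (ψ | φ)) = 1 | 1/2 = 1
φ | φ = 1/4 | 1/4 = 1/4
φ | (φ | φ) = 1/4 | 1/4 = 1/4
φ -> φ = 1/4 -> 1/4 = 1
(φ | (φ | φ)) | (φ -> φ) = 1/4 | 1 = 1
φ | φ = 1/4 | 1/4 = 1/4
~(φ | φ) = ~1/4 = 3/4
((φ | (φ | φ)) | (φ -> φ)) | ~(φ | φ) = 1 | 3/4 = 1
(((((φ -> φ) | (φ <-> φ)) | ~(φ | ψ)) -> ((~ψ -> (ψ <-> φ)) <-> (φ -> φ))) | (~(φ | φ) <-> (ψ | φ))) <-> (((φ | (φ | φ)) | (φ -> φ)) | ~(φ | φ)) = 1 <-> 1 = 1

1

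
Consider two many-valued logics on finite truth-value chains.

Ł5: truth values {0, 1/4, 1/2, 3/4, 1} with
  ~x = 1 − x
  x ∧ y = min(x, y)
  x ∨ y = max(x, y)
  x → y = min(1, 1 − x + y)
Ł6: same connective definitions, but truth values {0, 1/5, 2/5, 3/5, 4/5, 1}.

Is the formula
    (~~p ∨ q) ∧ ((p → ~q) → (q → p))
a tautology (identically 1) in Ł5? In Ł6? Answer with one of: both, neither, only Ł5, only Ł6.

neither

In Ł5: at p = 0, q = 0 the value is 0 — not a tautology.
In Ł6: at p = 0, q = 0 the value is 0 — not a tautology.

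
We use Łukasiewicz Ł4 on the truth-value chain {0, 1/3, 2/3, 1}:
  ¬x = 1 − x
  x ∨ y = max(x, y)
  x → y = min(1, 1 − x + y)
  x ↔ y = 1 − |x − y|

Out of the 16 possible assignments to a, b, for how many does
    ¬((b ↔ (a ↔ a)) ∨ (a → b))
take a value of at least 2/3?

a = 0, b = 0 ↦ 0  <
a = 0, b = 1/3 ↦ 0  <
a = 0, b = 2/3 ↦ 0  <
a = 0, b = 1 ↦ 0  <
a = 1/3, b = 0 ↦ 1/3  <
a = 1/3, b = 1/3 ↦ 0  <
a = 1/3, b = 2/3 ↦ 0  <
a = 1/3, b = 1 ↦ 0  <
a = 2/3, b = 0 ↦ 2/3  ≥
a = 2/3, b = 1/3 ↦ 1/3  <
a = 2/3, b = 2/3 ↦ 0  <
a = 2/3, b = 1 ↦ 0  <
a = 1, b = 0 ↦ 1  ≥
a = 1, b = 1/3 ↦ 2/3  ≥
a = 1, b = 2/3 ↦ 1/3  <
a = 1, b = 1 ↦ 0  <
So 3 of the 16 assignments meet the threshold.

3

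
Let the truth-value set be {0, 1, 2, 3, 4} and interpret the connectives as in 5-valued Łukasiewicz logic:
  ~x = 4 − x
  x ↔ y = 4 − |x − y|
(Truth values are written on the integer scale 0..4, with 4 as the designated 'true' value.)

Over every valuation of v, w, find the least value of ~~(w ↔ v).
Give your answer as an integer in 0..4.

Take v = 0, w = 4:
w ↔ v = 4 ↔ 0 = 0
~(w ↔ v) = ~0 = 4
~~(w ↔ v) = ~4 = 0
No assignment yields a value below 0, so this is the minimum.

0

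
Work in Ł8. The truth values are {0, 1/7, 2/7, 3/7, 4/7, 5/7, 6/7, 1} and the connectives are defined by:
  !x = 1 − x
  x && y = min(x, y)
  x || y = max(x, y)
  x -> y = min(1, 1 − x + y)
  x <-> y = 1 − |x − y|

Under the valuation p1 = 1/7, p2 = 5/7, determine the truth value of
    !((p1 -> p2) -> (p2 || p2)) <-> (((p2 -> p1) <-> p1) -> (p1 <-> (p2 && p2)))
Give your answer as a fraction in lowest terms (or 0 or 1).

p1 -> p2 = 1/7 -> 5/7 = 1
p2 || p2 = 5/7 || 5/7 = 5/7
(p1 -> p2) -> (p2 || p2) = 1 -> 5/7 = 5/7
!((p1 -> p2) -> (p2 || p2)) = !5/7 = 2/7
p2 -> p1 = 5/7 -> 1/7 = 3/7
(p2 -> p1) <-> p1 = 3/7 <-> 1/7 = 5/7
p2 && p2 = 5/7 && 5/7 = 5/7
p1 <-> (p2 && p2) = 1/7 <-> 5/7 = 3/7
((p2 -> p1) <-> p1) -> (p1 <-> (p2 && p2)) = 5/7 -> 3/7 = 5/7
!((p1 -> p2) -> (p2 || p2)) <-> (((p2 -> p1) <-> p1) -> (p1 <-> (p2 && p2))) = 2/7 <-> 5/7 = 4/7

4/7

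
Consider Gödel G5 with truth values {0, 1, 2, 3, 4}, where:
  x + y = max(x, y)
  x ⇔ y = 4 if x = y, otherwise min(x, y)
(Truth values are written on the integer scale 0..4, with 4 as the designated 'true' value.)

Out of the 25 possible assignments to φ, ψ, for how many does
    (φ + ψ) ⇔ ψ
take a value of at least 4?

15

value 4: 15 assignments (counts)
value 3: 1 assignment
value 2: 2 assignments
value 1: 3 assignments
value 0: 4 assignments
So 15 of the 25 assignments meet the threshold.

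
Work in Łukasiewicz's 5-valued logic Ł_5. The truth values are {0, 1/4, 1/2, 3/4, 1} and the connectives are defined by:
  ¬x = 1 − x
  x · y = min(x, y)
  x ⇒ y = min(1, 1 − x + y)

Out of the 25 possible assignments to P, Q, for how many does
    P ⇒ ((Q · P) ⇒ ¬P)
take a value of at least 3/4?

value 1: 19 assignments (counts)
value 3/4: 3 assignments (counts)
value 1/2: 1 assignment
value 1/4: 1 assignment
value 0: 1 assignment
So 22 of the 25 assignments meet the threshold.

22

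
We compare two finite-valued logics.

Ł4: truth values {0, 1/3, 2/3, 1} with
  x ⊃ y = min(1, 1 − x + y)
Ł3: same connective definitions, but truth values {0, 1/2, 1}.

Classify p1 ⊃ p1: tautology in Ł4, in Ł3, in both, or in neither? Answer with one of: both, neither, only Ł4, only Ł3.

both

In Ł4: every assignment gives 1 — tautology.
In Ł3: every assignment gives 1 — tautology.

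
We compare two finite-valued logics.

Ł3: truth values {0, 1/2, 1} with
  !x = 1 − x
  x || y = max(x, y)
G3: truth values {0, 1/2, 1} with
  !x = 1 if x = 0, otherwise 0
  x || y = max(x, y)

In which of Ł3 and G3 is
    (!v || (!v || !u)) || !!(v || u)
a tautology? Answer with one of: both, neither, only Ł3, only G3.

only G3

In Ł3: at u = 1/2, v = 1/2 the value is 1/2 — not a tautology.
In G3: every assignment gives 1 — tautology.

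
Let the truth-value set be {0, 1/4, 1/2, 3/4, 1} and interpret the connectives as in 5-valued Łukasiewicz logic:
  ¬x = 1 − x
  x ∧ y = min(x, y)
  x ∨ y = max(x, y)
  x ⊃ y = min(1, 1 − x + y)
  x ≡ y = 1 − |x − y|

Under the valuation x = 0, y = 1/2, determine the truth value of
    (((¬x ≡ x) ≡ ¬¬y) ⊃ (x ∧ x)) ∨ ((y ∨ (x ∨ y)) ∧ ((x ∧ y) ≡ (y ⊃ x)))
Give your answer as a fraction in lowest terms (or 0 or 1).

¬x = ¬0 = 1
¬x ≡ x = 1 ≡ 0 = 0
¬y = ¬1/2 = 1/2
¬¬y = ¬1/2 = 1/2
(¬x ≡ x) ≡ ¬¬y = 0 ≡ 1/2 = 1/2
x ∧ x = 0 ∧ 0 = 0
((¬x ≡ x) ≡ ¬¬y) ⊃ (x ∧ x) = 1/2 ⊃ 0 = 1/2
x ∨ y = 0 ∨ 1/2 = 1/2
y ∨ (x ∨ y) = 1/2 ∨ 1/2 = 1/2
x ∧ y = 0 ∧ 1/2 = 0
y ⊃ x = 1/2 ⊃ 0 = 1/2
(x ∧ y) ≡ (y ⊃ x) = 0 ≡ 1/2 = 1/2
(y ∨ (x ∨ y)) ∧ ((x ∧ y) ≡ (y ⊃ x)) = 1/2 ∧ 1/2 = 1/2
(((¬x ≡ x) ≡ ¬¬y) ⊃ (x ∧ x)) ∨ ((y ∨ (x ∨ y)) ∧ ((x ∧ y) ≡ (y ⊃ x))) = 1/2 ∨ 1/2 = 1/2

1/2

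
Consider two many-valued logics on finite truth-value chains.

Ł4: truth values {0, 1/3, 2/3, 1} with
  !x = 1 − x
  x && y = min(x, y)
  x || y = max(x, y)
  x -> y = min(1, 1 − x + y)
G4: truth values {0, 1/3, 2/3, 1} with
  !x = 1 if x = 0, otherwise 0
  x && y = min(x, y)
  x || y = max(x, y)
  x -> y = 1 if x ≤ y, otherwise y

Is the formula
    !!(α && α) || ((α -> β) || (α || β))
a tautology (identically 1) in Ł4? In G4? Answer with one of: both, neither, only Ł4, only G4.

In Ł4: at α = 1/3, β = 0 the value is 2/3 — not a tautology.
In G4: every assignment gives 1 — tautology.

only G4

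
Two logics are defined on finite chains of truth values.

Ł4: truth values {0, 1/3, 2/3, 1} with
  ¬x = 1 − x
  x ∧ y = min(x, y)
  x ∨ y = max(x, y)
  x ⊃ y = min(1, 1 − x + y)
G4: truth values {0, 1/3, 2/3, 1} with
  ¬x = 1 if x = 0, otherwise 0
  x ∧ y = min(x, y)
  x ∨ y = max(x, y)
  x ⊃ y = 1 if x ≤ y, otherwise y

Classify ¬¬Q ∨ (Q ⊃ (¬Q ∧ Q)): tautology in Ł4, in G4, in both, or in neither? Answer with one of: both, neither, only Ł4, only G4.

only G4

In Ł4: at Q = 2/3 the value is 2/3 — not a tautology.
In G4: every assignment gives 1 — tautology.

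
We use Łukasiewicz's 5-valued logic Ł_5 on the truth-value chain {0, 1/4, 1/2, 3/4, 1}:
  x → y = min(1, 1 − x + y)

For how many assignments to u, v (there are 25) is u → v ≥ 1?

15

value 1: 15 assignments (counts)
value 3/4: 4 assignments
value 1/2: 3 assignments
value 1/4: 2 assignments
value 0: 1 assignment
So 15 of the 25 assignments meet the threshold.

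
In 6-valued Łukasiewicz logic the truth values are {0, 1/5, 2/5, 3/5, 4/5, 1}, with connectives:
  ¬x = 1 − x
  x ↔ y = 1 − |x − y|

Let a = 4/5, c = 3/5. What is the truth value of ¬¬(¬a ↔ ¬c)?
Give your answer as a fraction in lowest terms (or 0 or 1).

¬a = ¬4/5 = 1/5
¬c = ¬3/5 = 2/5
¬a ↔ ¬c = 1/5 ↔ 2/5 = 4/5
¬(¬a ↔ ¬c) = ¬4/5 = 1/5
¬¬(¬a ↔ ¬c) = ¬1/5 = 4/5

4/5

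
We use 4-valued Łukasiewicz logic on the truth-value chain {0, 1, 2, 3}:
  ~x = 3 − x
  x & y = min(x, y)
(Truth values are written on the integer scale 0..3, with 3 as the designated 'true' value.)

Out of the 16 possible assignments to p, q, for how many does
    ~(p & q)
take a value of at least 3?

7

p = 0, q = 0 ↦ 3  ≥
p = 0, q = 1 ↦ 3  ≥
p = 0, q = 2 ↦ 3  ≥
p = 0, q = 3 ↦ 3  ≥
p = 1, q = 0 ↦ 3  ≥
p = 1, q = 1 ↦ 2  <
p = 1, q = 2 ↦ 2  <
p = 1, q = 3 ↦ 2  <
p = 2, q = 0 ↦ 3  ≥
p = 2, q = 1 ↦ 2  <
p = 2, q = 2 ↦ 1  <
p = 2, q = 3 ↦ 1  <
p = 3, q = 0 ↦ 3  ≥
p = 3, q = 1 ↦ 2  <
p = 3, q = 2 ↦ 1  <
p = 3, q = 3 ↦ 0  <
So 7 of the 16 assignments meet the threshold.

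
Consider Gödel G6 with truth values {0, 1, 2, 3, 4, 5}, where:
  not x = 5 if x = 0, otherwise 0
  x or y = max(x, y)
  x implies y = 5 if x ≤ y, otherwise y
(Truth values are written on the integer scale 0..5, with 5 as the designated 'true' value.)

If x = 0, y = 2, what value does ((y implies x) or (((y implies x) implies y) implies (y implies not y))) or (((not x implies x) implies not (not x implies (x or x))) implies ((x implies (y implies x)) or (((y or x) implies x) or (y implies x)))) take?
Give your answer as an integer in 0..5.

5

y implies x = 2 implies 0 = 0
y implies x = 2 implies 0 = 0
(y implies x) implies y = 0 implies 2 = 5
not y = not 2 = 0
y implies not y = 2 implies 0 = 0
((y implies x) implies y) implies (y implies not y) = 5 implies 0 = 0
(y implies x) or (((y implies x) implies y) implies (y implies not y)) = 0 or 0 = 0
not x = not 0 = 5
not x implies x = 5 implies 0 = 0
not x = not 0 = 5
x or x = 0 or 0 = 0
not x implies (x or x) = 5 implies 0 = 0
not (not x implies (x or x)) = not 0 = 5
(not x implies x) implies not (not x implies (x or x)) = 0 implies 5 = 5
y implies x = 2 implies 0 = 0
x implies (y implies x) = 0 implies 0 = 5
y or x = 2 or 0 = 2
(y or x) implies x = 2 implies 0 = 0
y implies x = 2 implies 0 = 0
((y or x) implies x) or (y implies x) = 0 or 0 = 0
(x implies (y implies x)) or (((y or x) implies x) or (y implies x)) = 5 or 0 = 5
((not x implies x) implies not (not x implies (x or x))) implies ((x implies (y implies x)) or (((y or x) implies x) or (y implies x))) = 5 implies 5 = 5
((y implies x) or (((y implies x) implies y) implies (y implies not y))) or (((not x implies x) implies not (not x implies (x or x))) implies ((x implies (y implies x)) or (((y or x) implies x) or (y implies x)))) = 0 or 5 = 5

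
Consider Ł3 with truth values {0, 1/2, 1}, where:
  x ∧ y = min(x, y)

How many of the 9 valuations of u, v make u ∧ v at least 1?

1

u = 0, v = 0 ↦ 0  <
u = 0, v = 1/2 ↦ 0  <
u = 0, v = 1 ↦ 0  <
u = 1/2, v = 0 ↦ 0  <
u = 1/2, v = 1/2 ↦ 1/2  <
u = 1/2, v = 1 ↦ 1/2  <
u = 1, v = 0 ↦ 0  <
u = 1, v = 1/2 ↦ 1/2  <
u = 1, v = 1 ↦ 1  ≥
So 1 of the 9 assignments meets the threshold.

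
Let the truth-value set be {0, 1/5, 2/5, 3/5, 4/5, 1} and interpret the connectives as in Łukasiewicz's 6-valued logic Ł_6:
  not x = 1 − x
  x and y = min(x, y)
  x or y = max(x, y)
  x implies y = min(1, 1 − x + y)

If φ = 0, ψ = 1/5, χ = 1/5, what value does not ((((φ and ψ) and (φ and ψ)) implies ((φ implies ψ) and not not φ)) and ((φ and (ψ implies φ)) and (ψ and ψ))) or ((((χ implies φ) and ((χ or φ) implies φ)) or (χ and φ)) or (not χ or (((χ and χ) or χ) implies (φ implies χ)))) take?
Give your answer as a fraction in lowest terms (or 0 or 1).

1

φ and ψ = 0 and 1/5 = 0
φ and ψ = 0 and 1/5 = 0
(φ and ψ) and (φ and ψ) = 0 and 0 = 0
φ implies ψ = 0 implies 1/5 = 1
not φ = not 0 = 1
not not φ = not 1 = 0
(φ implies ψ) and not not φ = 1 and 0 = 0
((φ and ψ) and (φ and ψ)) implies ((φ implies ψ) and not not φ) = 0 implies 0 = 1
ψ implies φ = 1/5 implies 0 = 4/5
φ and (ψ implies φ) = 0 and 4/5 = 0
ψ and ψ = 1/5 and 1/5 = 1/5
(φ and (ψ implies φ)) and (ψ and ψ) = 0 and 1/5 = 0
(((φ and ψ) and (φ and ψ)) implies ((φ implies ψ) and not not φ)) and ((φ and (ψ implies φ)) and (ψ and ψ)) = 1 and 0 = 0
not ((((φ and ψ) and (φ and ψ)) implies ((φ implies ψ) and not not φ)) and ((φ and (ψ implies φ)) and (ψ and ψ))) = not 0 = 1
χ implies φ = 1/5 implies 0 = 4/5
χ or φ = 1/5 or 0 = 1/5
(χ or φ) implies φ = 1/5 implies 0 = 4/5
(χ implies φ) and ((χ or φ) implies φ) = 4/5 and 4/5 = 4/5
χ and φ = 1/5 and 0 = 0
((χ implies φ) and ((χ or φ) implies φ)) or (χ and φ) = 4/5 or 0 = 4/5
not χ = not 1/5 = 4/5
χ and χ = 1/5 and 1/5 = 1/5
(χ and χ) or χ = 1/5 or 1/5 = 1/5
φ implies χ = 0 implies 1/5 = 1
((χ and χ) or χ) implies (φ implies χ) = 1/5 implies 1 = 1
not χ or (((χ and χ) or χ) implies (φ implies χ)) = 4/5 or 1 = 1
(((χ implies φ) and ((χ or φ) implies φ)) or (χ and φ)) or (not χ or (((χ and χ) or χ) implies (φ implies χ))) = 4/5 or 1 = 1
not ((((φ and ψ) and (φ and ψ)) implies ((φ implies ψ) and not not φ)) and ((φ and (ψ implies φ)) and (ψ and ψ))) or ((((χ implies φ) and ((χ or φ) implies φ)) or (χ and φ)) or (not χ or (((χ and χ) or χ) implies (φ implies χ)))) = 1 or 1 = 1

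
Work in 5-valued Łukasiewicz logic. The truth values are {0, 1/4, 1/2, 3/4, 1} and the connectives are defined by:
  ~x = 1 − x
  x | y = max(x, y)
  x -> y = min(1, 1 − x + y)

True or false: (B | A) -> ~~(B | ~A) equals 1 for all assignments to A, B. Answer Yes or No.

No

Counterexample: take A = 3/4, B = 0.
B | A = 0 | 3/4 = 3/4
~A = ~3/4 = 1/4
B | ~A = 0 | 1/4 = 1/4
~(B | ~A) = ~1/4 = 3/4
~~(B | ~A) = ~3/4 = 1/4
(B | A) -> ~~(B | ~A) = 3/4 -> 1/4 = 1/2
This gives 1/2 ≠ 1.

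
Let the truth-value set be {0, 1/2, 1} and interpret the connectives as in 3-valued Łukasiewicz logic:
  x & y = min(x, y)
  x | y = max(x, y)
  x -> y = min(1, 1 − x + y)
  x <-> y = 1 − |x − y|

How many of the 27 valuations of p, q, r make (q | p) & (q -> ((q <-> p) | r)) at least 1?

value 1: 11 assignments (counts)
value 1/2: 12 assignments
value 0: 4 assignments
So 11 of the 27 assignments meet the threshold.

11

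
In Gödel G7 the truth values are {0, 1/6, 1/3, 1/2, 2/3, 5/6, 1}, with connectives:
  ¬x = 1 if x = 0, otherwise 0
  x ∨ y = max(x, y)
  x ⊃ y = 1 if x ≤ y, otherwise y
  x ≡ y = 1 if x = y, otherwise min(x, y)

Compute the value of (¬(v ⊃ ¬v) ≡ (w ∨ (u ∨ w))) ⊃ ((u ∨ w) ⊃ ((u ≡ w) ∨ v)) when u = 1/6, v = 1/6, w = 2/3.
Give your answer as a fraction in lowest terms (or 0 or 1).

¬v = ¬1/6 = 0
v ⊃ ¬v = 1/6 ⊃ 0 = 0
¬(v ⊃ ¬v) = ¬0 = 1
u ∨ w = 1/6 ∨ 2/3 = 2/3
w ∨ (u ∨ w) = 2/3 ∨ 2/3 = 2/3
¬(v ⊃ ¬v) ≡ (w ∨ (u ∨ w)) = 1 ≡ 2/3 = 2/3
u ∨ w = 1/6 ∨ 2/3 = 2/3
u ≡ w = 1/6 ≡ 2/3 = 1/6
(u ≡ w) ∨ v = 1/6 ∨ 1/6 = 1/6
(u ∨ w) ⊃ ((u ≡ w) ∨ v) = 2/3 ⊃ 1/6 = 1/6
(¬(v ⊃ ¬v) ≡ (w ∨ (u ∨ w))) ⊃ ((u ∨ w) ⊃ ((u ≡ w) ∨ v)) = 2/3 ⊃ 1/6 = 1/6

1/6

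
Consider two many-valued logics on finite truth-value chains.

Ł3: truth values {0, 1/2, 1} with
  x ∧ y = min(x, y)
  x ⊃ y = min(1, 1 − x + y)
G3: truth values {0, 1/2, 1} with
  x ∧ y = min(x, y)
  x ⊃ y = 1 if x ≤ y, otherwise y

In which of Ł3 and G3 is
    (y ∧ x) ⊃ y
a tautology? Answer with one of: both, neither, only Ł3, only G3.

both

In Ł3: every assignment gives 1 — tautology.
In G3: every assignment gives 1 — tautology.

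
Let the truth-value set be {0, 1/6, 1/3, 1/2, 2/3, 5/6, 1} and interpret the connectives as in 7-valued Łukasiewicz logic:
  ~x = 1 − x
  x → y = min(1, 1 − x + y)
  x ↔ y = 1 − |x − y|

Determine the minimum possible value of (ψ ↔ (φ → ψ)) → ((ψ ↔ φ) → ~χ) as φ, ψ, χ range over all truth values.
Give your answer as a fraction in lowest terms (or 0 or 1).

0

Take φ = 1, ψ = 1, χ = 1:
φ → ψ = 1 → 1 = 1
ψ ↔ (φ → ψ) = 1 ↔ 1 = 1
ψ ↔ φ = 1 ↔ 1 = 1
~χ = ~1 = 0
(ψ ↔ φ) → ~χ = 1 → 0 = 0
(ψ ↔ (φ → ψ)) → ((ψ ↔ φ) → ~χ) = 1 → 0 = 0
No assignment yields a value below 0, so this is the minimum.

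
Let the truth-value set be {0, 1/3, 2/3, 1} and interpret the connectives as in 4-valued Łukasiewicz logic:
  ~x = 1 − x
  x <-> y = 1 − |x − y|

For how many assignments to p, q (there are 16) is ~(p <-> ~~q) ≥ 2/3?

p = 0, q = 0 ↦ 0  <
p = 0, q = 1/3 ↦ 1/3  <
p = 0, q = 2/3 ↦ 2/3  ≥
p = 0, q = 1 ↦ 1  ≥
p = 1/3, q = 0 ↦ 1/3  <
p = 1/3, q = 1/3 ↦ 0  <
p = 1/3, q = 2/3 ↦ 1/3  <
p = 1/3, q = 1 ↦ 2/3  ≥
p = 2/3, q = 0 ↦ 2/3  ≥
p = 2/3, q = 1/3 ↦ 1/3  <
p = 2/3, q = 2/3 ↦ 0  <
p = 2/3, q = 1 ↦ 1/3  <
p = 1, q = 0 ↦ 1  ≥
p = 1, q = 1/3 ↦ 2/3  ≥
p = 1, q = 2/3 ↦ 1/3  <
p = 1, q = 1 ↦ 0  <
So 6 of the 16 assignments meet the threshold.

6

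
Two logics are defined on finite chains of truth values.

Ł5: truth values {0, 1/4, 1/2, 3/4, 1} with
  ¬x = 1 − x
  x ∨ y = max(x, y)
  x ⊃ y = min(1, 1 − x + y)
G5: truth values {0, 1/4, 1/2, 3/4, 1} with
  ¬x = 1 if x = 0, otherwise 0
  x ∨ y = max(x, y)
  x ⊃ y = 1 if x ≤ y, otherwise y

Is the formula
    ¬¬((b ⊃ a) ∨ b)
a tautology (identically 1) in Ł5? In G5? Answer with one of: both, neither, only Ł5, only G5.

only G5

In Ł5: at a = 0, b = 1/4 the value is 3/4 — not a tautology.
In G5: every assignment gives 1 — tautology.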